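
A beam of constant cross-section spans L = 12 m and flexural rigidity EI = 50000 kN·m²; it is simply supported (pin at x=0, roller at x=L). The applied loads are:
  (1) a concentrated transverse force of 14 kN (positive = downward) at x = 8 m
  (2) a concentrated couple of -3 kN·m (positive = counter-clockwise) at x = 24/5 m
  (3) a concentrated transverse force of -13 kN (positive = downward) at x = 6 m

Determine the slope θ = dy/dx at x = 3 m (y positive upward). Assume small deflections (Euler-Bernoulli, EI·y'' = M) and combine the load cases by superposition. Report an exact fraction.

θ(3) = 13661/90000000 rad

Load 1 — point force P=14 kN at a=8 m (b=L-a=4):
  θ_1 = -Pb(L²-b²-3x²)/(6LEI)  [x≤a] = -14·4·(12²-4²-3·3²)/(6·12·50000) = -707/450000 rad
Load 2 — applied couple M₀=-3 kN·m at a=24/5 m (b=L-a=36/5):
  θ_2 = (M₀x²/(2L)+C₁)/EI  [x≤a] with C₁=M₀(3b²-L²)/(6L)=-12/25 = ((-3)·3²/(2·12)+(-12/25))/50000 = -321/10000000 rad
Load 3 — point force P=-13 kN at a=6 m (b=L-a=6):
  θ_3 = -Pb(L²-b²-3x²)/(6LEI)  [x≤a] = -(-13)·6·(12²-6²-3·3²)/(6·12·50000) = 351/200000 rad
Superposition: θ = Σ θ_i = 13661/90000000 rad ≈ 0.000152 rad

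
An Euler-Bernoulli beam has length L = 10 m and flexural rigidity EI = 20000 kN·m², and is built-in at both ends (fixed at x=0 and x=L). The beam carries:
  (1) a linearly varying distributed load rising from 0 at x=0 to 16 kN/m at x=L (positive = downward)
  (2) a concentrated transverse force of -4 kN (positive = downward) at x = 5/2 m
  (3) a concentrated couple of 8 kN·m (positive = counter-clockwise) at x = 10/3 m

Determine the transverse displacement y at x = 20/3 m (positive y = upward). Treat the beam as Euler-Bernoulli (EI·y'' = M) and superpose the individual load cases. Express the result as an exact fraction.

Load 1 — triangular load w₀=16 kN/m (0→w₀ over full span):
  y_1 = -w₀x²(L-x)²(x+2L)/(120LEI) = -16·(20/3)²·(10-(20/3))²·((20/3)+2·10)/(120·10·20000) = -32/3645 m
Load 2 — point force P=-4 kN at a=5/2 m (b=L-a=15/2):
  y_2 = -Pa²(L-x)²(3bL-(3b+a)(L-x))/(6L³EI)  [x>a] = -(-4)·(5/2)²·(10-(20/3))²·(3·(15/2)·10-(3·(15/2)+(5/2))·(10-(20/3)))/(6·10³·20000) = 17/51840 m
Load 3 — applied couple M₀=8 kN·m at a=10/3 m (b=L-a=20/3):
  y_3 = (R_Ax³/6 - M_Ax²/2 - M₀(x-a)²/2)/EI  [x>a] with R_A=16/15, M_A=0 = ((16/15)·(20/3)³/6 - 0·(20/3)²/2 - 8·((20/3)-(10/3))²/2)/20000 = 1/2430 m
Superposition: y = Σ y_i = -3751/466560 m ≈ -0.008040 m

y(20/3) = -3751/466560 m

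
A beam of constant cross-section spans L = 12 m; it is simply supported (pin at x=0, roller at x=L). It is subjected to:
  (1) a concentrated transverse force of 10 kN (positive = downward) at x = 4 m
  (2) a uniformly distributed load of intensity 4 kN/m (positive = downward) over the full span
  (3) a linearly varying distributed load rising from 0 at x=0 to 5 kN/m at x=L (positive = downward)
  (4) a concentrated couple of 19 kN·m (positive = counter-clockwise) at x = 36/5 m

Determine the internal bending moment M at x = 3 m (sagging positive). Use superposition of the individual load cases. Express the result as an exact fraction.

Load 1 — point force P=10 kN at a=4 m (b=L-a=8):
  M_1 = Pbx/L  [x≤a] = 10·8·3/12 = 20 kN·m
Load 2 — uniform load w=4 kN/m over full span:
  M_2 = wx(L-x)/2 = 4·3·(12-3)/2 = 54 kN·m
Load 3 — triangular load w₀=5 kN/m (0→w₀ over full span):
  M_3 = w₀Lx/6 - w₀x³/(6L) = 5·12·3/6 - 5·3³/(6·12) = 225/8 kN·m
Load 4 — applied couple M₀=19 kN·m at a=36/5 m (b=L-a=24/5):
  M_4 = M₀x/L  [x≤a] = 19·3/12 = 19/4 kN·m
Superposition: M = Σ M_i = 855/8 kN·m ≈ 106.875000 kN·m

M(3) = 855/8 kN·m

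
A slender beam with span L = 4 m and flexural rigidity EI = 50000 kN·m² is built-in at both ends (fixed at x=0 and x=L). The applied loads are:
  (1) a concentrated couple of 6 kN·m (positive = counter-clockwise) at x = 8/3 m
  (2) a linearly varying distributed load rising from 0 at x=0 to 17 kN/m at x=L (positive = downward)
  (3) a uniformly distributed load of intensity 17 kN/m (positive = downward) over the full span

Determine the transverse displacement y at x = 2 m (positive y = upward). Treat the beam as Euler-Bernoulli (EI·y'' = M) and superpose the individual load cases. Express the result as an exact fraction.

y(2) = -11/30000 m

Load 1 — applied couple M₀=6 kN·m at a=8/3 m (b=L-a=4/3):
  y_1 = (R_Ax³/6 - M_Ax²/2)/EI  [x≤a] with R_A=2, M_A=2 = (2·2³/6 - 2·2²/2)/50000 = -1/37500 m
Load 2 — triangular load w₀=17 kN/m (0→w₀ over full span):
  y_2 = -w₀x²(L-x)²(x+2L)/(120LEI) = -17·2²·(4-2)²·(2+2·4)/(120·4·50000) = -17/150000 m
Load 3 — uniform load w=17 kN/m over full span:
  y_3 = -wx²(L-x)²/(24EI) = -17·2²·(4-2)²/(24·50000) = -17/75000 m
Superposition: y = Σ y_i = -11/30000 m ≈ -0.000367 m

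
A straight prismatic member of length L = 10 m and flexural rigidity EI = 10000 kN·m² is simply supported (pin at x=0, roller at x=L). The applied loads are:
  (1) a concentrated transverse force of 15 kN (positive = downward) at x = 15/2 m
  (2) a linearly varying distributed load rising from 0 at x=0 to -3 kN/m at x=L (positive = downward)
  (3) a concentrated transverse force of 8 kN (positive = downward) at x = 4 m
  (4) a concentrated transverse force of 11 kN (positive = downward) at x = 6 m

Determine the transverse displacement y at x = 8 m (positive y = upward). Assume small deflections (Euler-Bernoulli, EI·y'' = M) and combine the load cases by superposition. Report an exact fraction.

Load 1 — point force P=15 kN at a=15/2 m (b=L-a=5/2):
  y_1 = -Pa(L-x)(2Lx-a²-x²)/(6LEI)  [x>a] = -15·(15/2)·(10-8)·(2·10·8-(15/2)²-8²)/(6·10·10000) = -477/32000 m
Load 2 — triangular load w₀=-3 kN/m (0→w₀ over full span):
  y_2 = -w₀x(7L⁴-10L²x²+3x⁴)/(360LEI) = -(-3)·8·(7·10⁴-10·10²·8²+3·8⁴)/(360·10·10000) = 381/31250 m
Load 3 — point force P=8 kN at a=4 m (b=L-a=6):
  y_3 = -Pa(L-x)(2Lx-a²-x²)/(6LEI)  [x>a] = -8·4·(10-8)·(2·10·8-4²-8²)/(6·10·10000) = -16/1875 m
Load 4 — point force P=11 kN at a=6 m (b=L-a=4):
  y_4 = -Pa(L-x)(2Lx-a²-x²)/(6LEI)  [x>a] = -11·6·(10-8)·(2·10·8-6²-8²)/(6·10·10000) = -33/2500 m
Superposition: y = Σ y_i = -293371/12000000 m ≈ -0.024448 m

y(8) = -293371/12000000 m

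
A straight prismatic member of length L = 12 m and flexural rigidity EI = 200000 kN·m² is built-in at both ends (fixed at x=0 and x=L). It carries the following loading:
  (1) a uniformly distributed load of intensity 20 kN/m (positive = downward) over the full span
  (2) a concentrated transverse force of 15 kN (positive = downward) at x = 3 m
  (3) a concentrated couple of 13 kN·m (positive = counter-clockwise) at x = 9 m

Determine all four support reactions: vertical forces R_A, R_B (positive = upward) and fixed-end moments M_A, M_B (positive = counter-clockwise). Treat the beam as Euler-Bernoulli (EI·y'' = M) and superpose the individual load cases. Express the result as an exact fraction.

Load 1 — uniform load w=20 kN/m over full span:
  R_A = wL/2 = 20·12/2 = 120 kN
  M_A = wL²/12 = 20·12²/12 = 240 kN·m
  R_B = wL/2 = 20·12/2 = 120 kN
  M_B = -wL²/12 = -20·12²/12 = -240 kN·m
Load 2 — point force P=15 kN at a=3 m (b=L-a=9):
  R_A = Pb²(3a+b)/L³ = 15·9²·(3·3+9)/12³ = 405/32 kN
  M_A = Pab²/L² = 15·3·9²/12² = 405/16 kN·m
  R_B = Pa²(a+3b)/L³ = 15·3²·(3+3·9)/12³ = 75/32 kN
  M_B = -Pa²b/L² = -15·3²·9/12² = -135/16 kN·m
Load 3 — applied couple M₀=13 kN·m at a=9 m (b=L-a=3):
  R_A = 6M₀ab/L³ = 6·13·9·3/12³ = 39/32 kN
  M_A = M₀b(2a-b)/L² = 13·3·(2·9-3)/12² = 65/16 kN·m
  R_B = -6M₀ab/L³ = -6·13·9·3/12³ = -39/32 kN
  M_B = M₀a(2b-a)/L² = 13·9·(2·3-9)/12² = -39/16 kN·m
Superposition: R_A = 1071/8 kN, M_A = 2155/8 kN·m, R_B = 969/8 kN, M_B = -2007/8 kN·m

R_A = 1071/8 kN, M_A = 2155/8 kN·m, R_B = 969/8 kN, M_B = -2007/8 kN·m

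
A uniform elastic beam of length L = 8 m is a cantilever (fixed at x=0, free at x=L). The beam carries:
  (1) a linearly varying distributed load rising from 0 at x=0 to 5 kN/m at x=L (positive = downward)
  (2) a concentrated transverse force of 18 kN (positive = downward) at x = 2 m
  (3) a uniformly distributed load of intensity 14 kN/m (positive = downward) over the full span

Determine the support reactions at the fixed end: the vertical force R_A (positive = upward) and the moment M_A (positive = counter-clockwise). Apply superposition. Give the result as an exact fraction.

Load 1 — triangular load w₀=5 kN/m (0→w₀ over full span):
  R_A = w₀L/2 = 5·8/2 = 20 kN
  M_A = w₀L²/3 = 5·8²/3 = 320/3 kN·m
Load 2 — point force P=18 kN at a=2 m (b=L-a=6):
  R_A = P = 18 kN
  M_A = Pa = 18·2 = 36 kN·m
Load 3 — uniform load w=14 kN/m over full span:
  R_A = wL = 14·8 = 112 kN
  M_A = wL²/2 = 14·8²/2 = 448 kN·m
Superposition: R_A = 150 kN, M_A = 1772/3 kN·m

R_A = 150 kN, M_A = 1772/3 kN·m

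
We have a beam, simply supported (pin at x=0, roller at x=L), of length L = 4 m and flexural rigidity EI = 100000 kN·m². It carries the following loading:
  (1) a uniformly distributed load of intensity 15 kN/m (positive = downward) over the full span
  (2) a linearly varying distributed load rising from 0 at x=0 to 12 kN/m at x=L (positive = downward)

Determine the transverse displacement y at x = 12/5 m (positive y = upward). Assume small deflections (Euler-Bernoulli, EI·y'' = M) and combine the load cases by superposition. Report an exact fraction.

y(12/5) = -32722/48828125 m

Load 1 — uniform load w=15 kN/m over full span:
  y_1 = -wx(L³-2Lx²+x³)/(24EI) = -15·(12/5)·(4³-2·4·(12/5)²+(12/5)³)/(24·100000) = -186/390625 m
Load 2 — triangular load w₀=12 kN/m (0→w₀ over full span):
  y_2 = -w₀x(7L⁴-10L²x²+3x⁴)/(360LEI) = -12·(12/5)·(7·4⁴-10·4²·(12/5)²+3·(12/5)⁴)/(360·4·100000) = -9472/48828125 m
Superposition: y = Σ y_i = -32722/48828125 m ≈ -0.000670 m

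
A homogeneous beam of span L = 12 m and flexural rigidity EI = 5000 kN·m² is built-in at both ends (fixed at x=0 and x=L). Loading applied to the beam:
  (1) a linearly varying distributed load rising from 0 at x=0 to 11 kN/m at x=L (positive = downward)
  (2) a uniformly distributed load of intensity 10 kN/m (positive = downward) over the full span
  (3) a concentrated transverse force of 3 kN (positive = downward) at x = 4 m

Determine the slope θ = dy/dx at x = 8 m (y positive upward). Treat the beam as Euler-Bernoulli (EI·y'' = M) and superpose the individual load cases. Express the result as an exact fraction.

θ(8) = 311/9375 rad

Load 1 — triangular load w₀=11 kN/m (0→w₀ over full span):
  θ_1 = -w₀(2x(L-x)(L-2x)(x+2L)+x²(L-x)²)/(120LEI) = -11·(2·8·(12-8)·(12-2·8)·(8+2·12)+8²·(12-8)²)/(120·12·5000) = 308/28125 rad
Load 2 — uniform load w=10 kN/m over full span:
  θ_2 = -wx(L-x)(L-2x)/(12EI) = -10·8·(12-8)·(12-2·8)/(12·5000) = 8/375 rad
Load 3 — point force P=3 kN at a=4 m (b=L-a=8):
  θ_3 = Pa²(L-x)(2bL-(3b+a)(L-x))/(2L³EI)  [x>a] = 3·4²·(12-8)·(2·8·12-(3·8+4)·(12-8))/(2·12³·5000) = 1/1125 rad
Superposition: θ = Σ θ_i = 311/9375 rad ≈ 0.033173 rad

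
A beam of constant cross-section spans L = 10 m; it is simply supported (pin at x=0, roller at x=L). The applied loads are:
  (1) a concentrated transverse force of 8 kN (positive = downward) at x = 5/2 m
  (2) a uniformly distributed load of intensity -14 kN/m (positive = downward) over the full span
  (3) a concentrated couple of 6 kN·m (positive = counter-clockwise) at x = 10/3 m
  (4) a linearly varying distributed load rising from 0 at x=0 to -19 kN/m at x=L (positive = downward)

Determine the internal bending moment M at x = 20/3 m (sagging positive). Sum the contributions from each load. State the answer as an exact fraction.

Load 1 — point force P=8 kN at a=5/2 m (b=L-a=15/2):
  M_1 = Pa(L-x)/L  [x>a] = 8·(5/2)·(10-(20/3))/10 = 20/3 kN·m
Load 2 — uniform load w=-14 kN/m over full span:
  M_2 = wx(L-x)/2 = (-14)·(20/3)·(10-(20/3))/2 = -1400/9 kN·m
Load 3 — applied couple M₀=6 kN·m at a=10/3 m (b=L-a=20/3):
  M_3 = M₀x/L - M₀  [x>a] = 6·(20/3)/10 - 6 = -2 kN·m
Load 4 — triangular load w₀=-19 kN/m (0→w₀ over full span):
  M_4 = w₀Lx/6 - w₀x³/(6L) = (-19)·10·(20/3)/6 - (-19)·(20/3)³/(6·10) = -9500/81 kN·m
Superposition: M = Σ M_i = -21722/81 kN·m ≈ -268.172840 kN·m

M(20/3) = -21722/81 kN·m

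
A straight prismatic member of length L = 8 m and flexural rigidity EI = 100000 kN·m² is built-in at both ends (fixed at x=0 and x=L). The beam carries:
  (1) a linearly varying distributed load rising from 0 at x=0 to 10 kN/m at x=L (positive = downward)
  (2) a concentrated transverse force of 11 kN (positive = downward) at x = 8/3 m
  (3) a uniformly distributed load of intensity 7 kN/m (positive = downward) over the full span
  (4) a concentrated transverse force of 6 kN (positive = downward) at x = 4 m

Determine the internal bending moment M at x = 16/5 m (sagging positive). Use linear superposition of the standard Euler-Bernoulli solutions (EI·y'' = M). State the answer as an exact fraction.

Load 1 — triangular load w₀=10 kN/m (0→w₀ over full span):
  M_1 = 3w₀Lx/20 - w₀L²/30 - w₀x³/(6L) = 3·10·8·(16/5)/20 - 10·8²/30 - 10·(16/5)³/(6·8) = 256/25 kN·m
Load 2 — point force P=11 kN at a=8/3 m (b=L-a=16/3):
  M_2 = Pa²(a+3b)(L-x)/L³ - Pa²b/L²  [x>a] = 11·(8/3)²·((8/3)+3·(16/3))·(8-(16/5))/8³ - 11·(8/3)²·(16/3)/8² = 968/135 kN·m
Load 3 — uniform load w=7 kN/m over full span:
  M_3 = wLx/2 - wL²/12 - wx²/2 = 7·8·(16/5)/2 - 7·8²/12 - 7·(16/5)²/2 = 1232/75 kN·m
Load 4 — point force P=6 kN at a=4 m (b=L-a=4):
  M_4 = Pb²(3a+b)x/L³ - Pab²/L²  [x≤a] = 6·4²·(3·4+4)·(16/5)/8³ - 6·4·4²/8² = 18/5 kN·m
Superposition: M = Σ M_i = 5054/135 kN·m ≈ 37.437037 kN·m

M(16/5) = 5054/135 kN·m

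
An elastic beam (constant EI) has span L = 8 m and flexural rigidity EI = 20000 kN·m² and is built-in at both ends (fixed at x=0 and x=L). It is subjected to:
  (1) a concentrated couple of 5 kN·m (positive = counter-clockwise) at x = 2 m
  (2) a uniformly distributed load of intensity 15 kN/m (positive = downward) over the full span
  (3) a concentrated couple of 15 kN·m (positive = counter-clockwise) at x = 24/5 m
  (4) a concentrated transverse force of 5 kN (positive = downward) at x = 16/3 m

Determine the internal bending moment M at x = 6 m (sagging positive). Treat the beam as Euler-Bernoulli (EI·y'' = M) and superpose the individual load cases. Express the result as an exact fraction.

Load 1 — applied couple M₀=5 kN·m at a=2 m (b=L-a=6):
  M_1 = R_Ax - M_A - M₀  [x>a] with R_A=45/64, M_A=-15/16 = (45/64)·6 - (-15/16) - 5 = 5/32 kN·m
Load 2 — uniform load w=15 kN/m over full span:
  M_2 = wLx/2 - wL²/12 - wx²/2 = 15·8·6/2 - 15·8²/12 - 15·6²/2 = 10 kN·m
Load 3 — applied couple M₀=15 kN·m at a=24/5 m (b=L-a=16/5):
  M_3 = R_Ax - M_A - M₀  [x>a] with R_A=27/10, M_A=24/5 = (27/10)·6 - (24/5) - 15 = -18/5 kN·m
Load 4 — point force P=5 kN at a=16/3 m (b=L-a=8/3):
  M_4 = Pa²(a+3b)(L-x)/L³ - Pa²b/L²  [x>a] = 5·(16/3)²·((16/3)+3·(8/3))·(8-6)/8³ - 5·(16/3)²·(8/3)/8² = 40/27 kN·m
Superposition: M = Σ M_i = 34723/4320 kN·m ≈ 8.037731 kN·m

M(6) = 34723/4320 kN·m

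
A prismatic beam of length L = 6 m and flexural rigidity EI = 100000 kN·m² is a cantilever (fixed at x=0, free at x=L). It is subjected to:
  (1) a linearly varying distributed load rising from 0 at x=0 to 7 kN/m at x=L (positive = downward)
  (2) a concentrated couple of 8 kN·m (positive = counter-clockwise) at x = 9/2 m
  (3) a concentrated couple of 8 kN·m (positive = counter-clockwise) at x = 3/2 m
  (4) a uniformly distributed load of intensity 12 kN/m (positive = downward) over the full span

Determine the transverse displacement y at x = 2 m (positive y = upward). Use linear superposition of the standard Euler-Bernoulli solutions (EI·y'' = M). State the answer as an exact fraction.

y(2) = -20399/4500000 m

Load 1 — triangular load w₀=7 kN/m (0→w₀ over full span):
  y_1 = (w₀Lx³/12-w₀L²x²/6-w₀x⁵/(120L))/EI = (7·6·2³/12-7·6²·2²/6-7·2⁵/(120·6))/100000 = -3157/2250000 m
Load 2 — applied couple M₀=8 kN·m at a=9/2 m (b=L-a=3/2):
  y_2 = M₀x²/(2EI)  [x≤a] = 8·2²/(2·100000) = 1/6250 m
Load 3 — applied couple M₀=8 kN·m at a=3/2 m (b=L-a=9/2):
  y_3 = M₀a(2x-a)/(2EI)  [x>a] = 8·(3/2)·(2·2-(3/2))/(2·100000) = 3/20000 m
Load 4 — uniform load w=12 kN/m over full span:
  y_4 = -wx²(x²-4Lx+6L²)/(24EI) = -12·2²·(2²-4·6·2+6·6²)/(24·100000) = -43/12500 m
Superposition: y = Σ y_i = -20399/4500000 m ≈ -0.004533 m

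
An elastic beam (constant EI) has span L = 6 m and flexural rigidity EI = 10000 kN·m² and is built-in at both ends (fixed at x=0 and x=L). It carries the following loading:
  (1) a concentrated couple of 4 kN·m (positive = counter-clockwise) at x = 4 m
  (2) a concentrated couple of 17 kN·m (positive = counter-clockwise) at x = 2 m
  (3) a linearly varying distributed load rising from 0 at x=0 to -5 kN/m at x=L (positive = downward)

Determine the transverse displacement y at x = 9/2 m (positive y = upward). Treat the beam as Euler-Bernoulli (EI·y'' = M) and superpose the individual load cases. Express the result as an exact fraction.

Load 1 — applied couple M₀=4 kN·m at a=4 m (b=L-a=2):
  y_1 = (R_Ax³/6 - M_Ax²/2 - M₀(x-a)²/2)/EI  [x>a] with R_A=8/9, M_A=4/3 = ((8/9)·(9/2)³/6 - (4/3)·(9/2)²/2 - 4·((9/2)-4)²/2)/10000 = -1/20000 m
Load 2 — applied couple M₀=17 kN·m at a=2 m (b=L-a=4):
  y_2 = (R_Ax³/6 - M_Ax²/2 - M₀(x-a)²/2)/EI  [x>a] with R_A=34/9, M_A=0 = ((34/9)·(9/2)³/6 - 0·(9/2)²/2 - 17·((9/2)-2)²/2)/10000 = 17/40000 m
Load 3 — triangular load w₀=-5 kN/m (0→w₀ over full span):
  y_3 = -w₀x²(L-x)²(x+2L)/(120LEI) = -(-5)·(9/2)²·(6-(9/2))²·((9/2)+2·6)/(120·6·10000) = 2673/5120000 m
Superposition: y = Σ y_i = 4593/5120000 m ≈ 0.000897 m

y(9/2) = 4593/5120000 m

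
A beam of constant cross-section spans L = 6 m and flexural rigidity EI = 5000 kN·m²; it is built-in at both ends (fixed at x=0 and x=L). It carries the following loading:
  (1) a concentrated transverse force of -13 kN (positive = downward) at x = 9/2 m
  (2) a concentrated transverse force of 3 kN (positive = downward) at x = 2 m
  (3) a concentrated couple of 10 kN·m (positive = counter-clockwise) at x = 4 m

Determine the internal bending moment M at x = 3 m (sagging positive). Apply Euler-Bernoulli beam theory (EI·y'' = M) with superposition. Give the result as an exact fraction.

M(3) = 91/48 kN·m

Load 1 — point force P=-13 kN at a=9/2 m (b=L-a=3/2):
  M_1 = Pb²(3a+b)x/L³ - Pab²/L²  [x≤a] = (-13)·(3/2)²·(3·(9/2)+(3/2))·3/6³ - (-13)·(9/2)·(3/2)²/6² = -39/16 kN·m
Load 2 — point force P=3 kN at a=2 m (b=L-a=4):
  M_2 = Pa²(a+3b)(L-x)/L³ - Pa²b/L²  [x>a] = 3·2²·(2+3·4)·(6-3)/6³ - 3·2²·4/6² = 1 kN·m
Load 3 — applied couple M₀=10 kN·m at a=4 m (b=L-a=2):
  M_3 = R_Ax - M_A  [x≤a] with R_A=20/9, M_A=10/3 = (20/9)·3 - (10/3) = 10/3 kN·m
Superposition: M = Σ M_i = 91/48 kN·m ≈ 1.895833 kN·m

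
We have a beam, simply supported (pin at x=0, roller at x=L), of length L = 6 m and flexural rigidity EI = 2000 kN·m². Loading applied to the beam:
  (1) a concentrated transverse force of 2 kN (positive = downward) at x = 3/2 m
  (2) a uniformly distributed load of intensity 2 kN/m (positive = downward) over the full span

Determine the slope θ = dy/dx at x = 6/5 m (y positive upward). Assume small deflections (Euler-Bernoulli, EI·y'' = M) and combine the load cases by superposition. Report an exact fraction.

Load 1 — point force P=2 kN at a=3/2 m (b=L-a=9/2):
  θ_1 = -Pb(L²-b²-3x²)/(6LEI)  [x≤a] = -2·(9/2)·(6²-(9/2)²-3·(6/5)²)/(6·6·2000) = -1143/800000 rad
Load 2 — uniform load w=2 kN/m over full span:
  θ_2 = -w(L³-6Lx²+4x³)/(24EI) = -2·(6³-6·6·(6/5)²+4·(6/5)³)/(24·2000) = -891/125000 rad
Superposition: θ = Σ θ_i = -34227/4000000 rad ≈ -0.008557 rad

θ(6/5) = -34227/4000000 rad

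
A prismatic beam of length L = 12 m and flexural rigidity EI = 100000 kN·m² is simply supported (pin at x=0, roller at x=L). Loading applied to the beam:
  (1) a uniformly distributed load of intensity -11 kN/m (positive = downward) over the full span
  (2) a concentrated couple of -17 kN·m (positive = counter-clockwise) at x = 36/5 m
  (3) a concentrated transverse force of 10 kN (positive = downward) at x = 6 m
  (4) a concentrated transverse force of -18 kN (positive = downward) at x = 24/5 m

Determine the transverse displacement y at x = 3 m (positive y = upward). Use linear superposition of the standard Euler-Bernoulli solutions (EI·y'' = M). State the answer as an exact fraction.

y(3) = 1182177/50000000 m

Load 1 — uniform load w=-11 kN/m over full span:
  y_1 = -wx(L³-2Lx²+x³)/(24EI) = -(-11)·3·(12³-2·12·3²+3³)/(24·100000) = 16929/800000 m
Load 2 — applied couple M₀=-17 kN·m at a=36/5 m (b=L-a=24/5):
  y_2 = (M₀x³/(6L)+C₁x)/EI  [x≤a] with C₁=M₀(3b²-L²)/(6L)=442/25 = ((-17)·3³/(6·12)+(442/25)·3)/100000 = 9333/20000000 m
Load 3 — point force P=10 kN at a=6 m (b=L-a=6):
  y_3 = -Pbx(L²-b²-x²)/(6LEI)  [x≤a] = -10·6·3·(12²-6²-3²)/(6·12·100000) = -99/40000 m
Load 4 — point force P=-18 kN at a=24/5 m (b=L-a=36/5):
  y_4 = -Pbx(L²-b²-x²)/(6LEI)  [x≤a] = -(-18)·(36/5)·3·(12²-(36/5)²-3²)/(6·12·100000) = 56133/12500000 m
Superposition: y = Σ y_i = 1182177/50000000 m ≈ 0.023644 m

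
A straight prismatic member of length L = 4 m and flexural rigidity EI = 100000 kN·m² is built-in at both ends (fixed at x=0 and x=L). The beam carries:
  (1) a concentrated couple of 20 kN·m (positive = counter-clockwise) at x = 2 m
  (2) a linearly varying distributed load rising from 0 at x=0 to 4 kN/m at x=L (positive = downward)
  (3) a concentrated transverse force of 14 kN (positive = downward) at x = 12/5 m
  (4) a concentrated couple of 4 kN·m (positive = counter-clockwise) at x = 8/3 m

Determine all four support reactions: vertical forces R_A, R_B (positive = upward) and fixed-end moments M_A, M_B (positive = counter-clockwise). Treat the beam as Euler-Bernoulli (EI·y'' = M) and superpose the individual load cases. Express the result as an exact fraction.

R_A = 12121/750 kN, M_A = 5191/375 kN·m, R_B = 4379/750 kN, M_B = -783/125 kN·m

Load 1 — applied couple M₀=20 kN·m at a=2 m (b=L-a=2):
  R_A = 6M₀ab/L³ = 6·20·2·2/4³ = 15/2 kN
  M_A = M₀b(2a-b)/L² = 20·2·(2·2-2)/4² = 5 kN·m
  R_B = -6M₀ab/L³ = -6·20·2·2/4³ = -15/2 kN
  M_B = M₀a(2b-a)/L² = 20·2·(2·2-2)/4² = 5 kN·m
Load 2 — triangular load w₀=4 kN/m (0→w₀ over full span):
  R_A = 3w₀L/20 = 3·4·4/20 = 12/5 kN
  M_A = w₀L²/30 = 4·4²/30 = 32/15 kN·m
  R_B = 7w₀L/20 = 7·4·4/20 = 28/5 kN
  M_B = -w₀L²/20 = -4·4²/20 = -16/5 kN·m
Load 3 — point force P=14 kN at a=12/5 m (b=L-a=8/5):
  R_A = Pb²(3a+b)/L³ = 14·(8/5)²·(3·(12/5)+(8/5))/4³ = 616/125 kN
  M_A = Pab²/L² = 14·(12/5)·(8/5)²/4² = 672/125 kN·m
  R_B = Pa²(a+3b)/L³ = 14·(12/5)²·((12/5)+3·(8/5))/4³ = 1134/125 kN
  M_B = -Pa²b/L² = -14·(12/5)²·(8/5)/4² = -1008/125 kN·m
Load 4 — applied couple M₀=4 kN·m at a=8/3 m (b=L-a=4/3):
  R_A = 6M₀ab/L³ = 6·4·(8/3)·(4/3)/4³ = 4/3 kN
  M_A = M₀b(2a-b)/L² = 4·(4/3)·(2·(8/3)-(4/3))/4² = 4/3 kN·m
  R_B = -6M₀ab/L³ = -6·4·(8/3)·(4/3)/4³ = -4/3 kN
  M_B = M₀a(2b-a)/L² = 4·(8/3)·(2·(4/3)-(8/3))/4² = 0 kN·m
Superposition: R_A = 12121/750 kN, M_A = 5191/375 kN·m, R_B = 4379/750 kN, M_B = -783/125 kN·m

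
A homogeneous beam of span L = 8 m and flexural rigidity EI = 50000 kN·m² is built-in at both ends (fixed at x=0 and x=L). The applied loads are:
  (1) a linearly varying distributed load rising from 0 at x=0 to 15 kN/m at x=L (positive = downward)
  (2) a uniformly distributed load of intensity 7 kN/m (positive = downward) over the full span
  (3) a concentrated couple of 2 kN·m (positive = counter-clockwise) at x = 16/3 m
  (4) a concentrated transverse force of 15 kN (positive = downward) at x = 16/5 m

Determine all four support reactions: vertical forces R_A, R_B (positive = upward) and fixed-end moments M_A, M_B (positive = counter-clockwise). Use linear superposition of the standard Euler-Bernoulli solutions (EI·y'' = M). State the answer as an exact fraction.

R_A = 4204/75 kN, M_A = 2182/25 kN·m, R_B = 5621/75 kN, M_B = -7264/75 kN·m

Load 1 — triangular load w₀=15 kN/m (0→w₀ over full span):
  R_A = 3w₀L/20 = 3·15·8/20 = 18 kN
  M_A = w₀L²/30 = 15·8²/30 = 32 kN·m
  R_B = 7w₀L/20 = 7·15·8/20 = 42 kN
  M_B = -w₀L²/20 = -15·8²/20 = -48 kN·m
Load 2 — uniform load w=7 kN/m over full span:
  R_A = wL/2 = 7·8/2 = 28 kN
  M_A = wL²/12 = 7·8²/12 = 112/3 kN·m
  R_B = wL/2 = 7·8/2 = 28 kN
  M_B = -wL²/12 = -7·8²/12 = -112/3 kN·m
Load 3 — applied couple M₀=2 kN·m at a=16/3 m (b=L-a=8/3):
  R_A = 6M₀ab/L³ = 6·2·(16/3)·(8/3)/8³ = 1/3 kN
  M_A = M₀b(2a-b)/L² = 2·(8/3)·(2·(16/3)-(8/3))/8² = 2/3 kN·m
  R_B = -6M₀ab/L³ = -6·2·(16/3)·(8/3)/8³ = -1/3 kN
  M_B = M₀a(2b-a)/L² = 2·(16/3)·(2·(8/3)-(16/3))/8² = 0 kN·m
Load 4 — point force P=15 kN at a=16/5 m (b=L-a=24/5):
  R_A = Pb²(3a+b)/L³ = 15·(24/5)²·(3·(16/5)+(24/5))/8³ = 243/25 kN
  M_A = Pab²/L² = 15·(16/5)·(24/5)²/8² = 432/25 kN·m
  R_B = Pa²(a+3b)/L³ = 15·(16/5)²·((16/5)+3·(24/5))/8³ = 132/25 kN
  M_B = -Pa²b/L² = -15·(16/5)²·(24/5)/8² = -288/25 kN·m
Superposition: R_A = 4204/75 kN, M_A = 2182/25 kN·m, R_B = 5621/75 kN, M_B = -7264/75 kN·m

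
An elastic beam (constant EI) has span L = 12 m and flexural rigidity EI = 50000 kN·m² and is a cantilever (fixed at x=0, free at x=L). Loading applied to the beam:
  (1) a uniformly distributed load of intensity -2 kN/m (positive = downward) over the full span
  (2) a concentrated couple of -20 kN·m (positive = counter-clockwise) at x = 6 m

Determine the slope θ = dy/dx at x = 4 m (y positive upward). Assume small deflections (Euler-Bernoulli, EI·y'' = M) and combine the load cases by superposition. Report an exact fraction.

θ(4) = 61/9375 rad

Load 1 — uniform load w=-2 kN/m over full span:
  θ_1 = -wx(x²-3Lx+3L²)/(6EI) = -(-2)·4·(4²-3·12·4+3·12²)/(6·50000) = 76/9375 rad
Load 2 — applied couple M₀=-20 kN·m at a=6 m (b=L-a=6):
  θ_2 = M₀x/EI  [x≤a] = (-20)·4/50000 = -1/625 rad
Superposition: θ = Σ θ_i = 61/9375 rad ≈ 0.006507 rad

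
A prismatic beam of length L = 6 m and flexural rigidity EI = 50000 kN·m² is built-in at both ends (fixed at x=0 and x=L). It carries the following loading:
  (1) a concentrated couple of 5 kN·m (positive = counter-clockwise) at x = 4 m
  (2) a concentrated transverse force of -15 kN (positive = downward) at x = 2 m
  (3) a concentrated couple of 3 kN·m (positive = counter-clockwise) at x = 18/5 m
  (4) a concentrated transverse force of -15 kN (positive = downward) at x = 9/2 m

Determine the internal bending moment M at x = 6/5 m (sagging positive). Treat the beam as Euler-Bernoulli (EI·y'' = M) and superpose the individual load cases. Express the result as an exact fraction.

M(6/5) = 11723/12000 kN·m

Load 1 — applied couple M₀=5 kN·m at a=4 m (b=L-a=2):
  M_1 = R_Ax - M_A  [x≤a] with R_A=10/9, M_A=5/3 = (10/9)·(6/5) - (5/3) = -1/3 kN·m
Load 2 — point force P=-15 kN at a=2 m (b=L-a=4):
  M_2 = Pb²(3a+b)x/L³ - Pab²/L²  [x≤a] = (-15)·4²·(3·2+4)·(6/5)/6³ - (-15)·2·4²/6² = 0 kN·m
Load 3 — applied couple M₀=3 kN·m at a=18/5 m (b=L-a=12/5):
  M_3 = R_Ax - M_A  [x≤a] with R_A=18/25, M_A=24/25 = (18/25)·(6/5) - (24/25) = -12/125 kN·m
Load 4 — point force P=-15 kN at a=9/2 m (b=L-a=3/2):
  M_4 = Pb²(3a+b)x/L³ - Pab²/L²  [x≤a] = (-15)·(3/2)²·(3·(9/2)+(3/2))·(6/5)/6³ - (-15)·(9/2)·(3/2)²/6² = 45/32 kN·m
Superposition: M = Σ M_i = 11723/12000 kN·m ≈ 0.976917 kN·m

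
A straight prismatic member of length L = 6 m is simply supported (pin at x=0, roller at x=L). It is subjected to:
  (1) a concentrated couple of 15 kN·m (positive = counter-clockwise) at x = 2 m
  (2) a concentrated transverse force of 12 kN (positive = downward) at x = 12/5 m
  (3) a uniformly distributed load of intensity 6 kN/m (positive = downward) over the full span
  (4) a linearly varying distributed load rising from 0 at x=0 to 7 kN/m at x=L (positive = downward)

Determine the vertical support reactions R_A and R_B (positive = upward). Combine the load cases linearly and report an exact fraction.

R_A = 347/10 kN, R_B = 343/10 kN

Load 1 — applied couple M₀=15 kN·m at a=2 m (b=L-a=4):
  R_A = M₀/L = 15/6 = 5/2 kN
  R_B = -M₀/L = -15/6 = -5/2 kN
Load 2 — point force P=12 kN at a=12/5 m (b=L-a=18/5):
  R_A = Pb/L = 12·(18/5)/6 = 36/5 kN
  R_B = Pa/L = 12·(12/5)/6 = 24/5 kN
Load 3 — uniform load w=6 kN/m over full span:
  R_A = wL/2 = 6·6/2 = 18 kN
  R_B = wL/2 = 6·6/2 = 18 kN
Load 4 — triangular load w₀=7 kN/m (0→w₀ over full span):
  R_A = w₀L/6 = 7·6/6 = 7 kN
  R_B = w₀L/3 = 7·6/3 = 14 kN
Superposition: R_A = 347/10 kN, R_B = 343/10 kN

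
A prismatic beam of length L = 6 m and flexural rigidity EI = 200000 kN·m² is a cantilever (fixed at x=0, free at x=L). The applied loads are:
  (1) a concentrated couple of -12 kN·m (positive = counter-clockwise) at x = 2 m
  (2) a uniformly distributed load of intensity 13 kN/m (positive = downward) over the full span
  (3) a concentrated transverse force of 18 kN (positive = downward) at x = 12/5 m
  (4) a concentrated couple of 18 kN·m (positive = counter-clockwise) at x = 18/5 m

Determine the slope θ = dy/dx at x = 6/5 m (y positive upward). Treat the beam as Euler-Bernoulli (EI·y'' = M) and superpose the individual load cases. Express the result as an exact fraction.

θ(6/5) = -8127/6250000 rad

Load 1 — applied couple M₀=-12 kN·m at a=2 m (b=L-a=4):
  θ_1 = M₀x/EI  [x≤a] = (-12)·(6/5)/200000 = -9/125000 rad
Load 2 — uniform load w=13 kN/m over full span:
  θ_2 = -wx(x²-3Lx+3L²)/(6EI) = -13·(6/5)·((6/5)²-3·6·(6/5)+3·6²)/(6·200000) = -7137/6250000 rad
Load 3 — point force P=18 kN at a=12/5 m (b=L-a=18/5):
  θ_3 = -Px(2a-x)/(2EI)  [x≤a] = -18·(6/5)·(2·(12/5)-(6/5))/(2·200000) = -243/1250000 rad
Load 4 — applied couple M₀=18 kN·m at a=18/5 m (b=L-a=12/5):
  θ_4 = M₀x/EI  [x≤a] = 18·(6/5)/200000 = 27/250000 rad
Superposition: θ = Σ θ_i = -8127/6250000 rad ≈ -0.001300 rad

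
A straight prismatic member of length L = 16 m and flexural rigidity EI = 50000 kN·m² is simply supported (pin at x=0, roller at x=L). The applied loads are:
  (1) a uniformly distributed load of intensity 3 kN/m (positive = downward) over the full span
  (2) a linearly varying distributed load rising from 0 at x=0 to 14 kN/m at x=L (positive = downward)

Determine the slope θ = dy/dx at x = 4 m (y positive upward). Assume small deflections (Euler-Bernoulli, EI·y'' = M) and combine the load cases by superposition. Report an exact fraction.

θ(4) = -13249/562500 rad

Load 1 — uniform load w=3 kN/m over full span:
  θ_1 = -w(L³-6Lx²+4x³)/(24EI) = -3·(16³-6·16·4²+4·4³)/(24·50000) = -22/3125 rad
Load 2 — triangular load w₀=14 kN/m (0→w₀ over full span):
  θ_2 = -w₀(7L⁴-30L²x²+15x⁴)/(360LEI) = -14·(7·16⁴-30·16²·4²+15·4⁴)/(360·16·50000) = -9289/562500 rad
Superposition: θ = Σ θ_i = -13249/562500 rad ≈ -0.023554 rad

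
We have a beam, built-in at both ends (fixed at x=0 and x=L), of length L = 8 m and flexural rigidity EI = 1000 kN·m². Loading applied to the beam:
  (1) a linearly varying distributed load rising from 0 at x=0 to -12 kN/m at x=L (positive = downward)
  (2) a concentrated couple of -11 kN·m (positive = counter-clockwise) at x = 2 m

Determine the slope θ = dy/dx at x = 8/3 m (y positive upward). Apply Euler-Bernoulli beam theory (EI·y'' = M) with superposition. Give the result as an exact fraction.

Load 1 — triangular load w₀=-12 kN/m (0→w₀ over full span):
  θ_1 = -w₀(2x(L-x)(L-2x)(x+2L)+x²(L-x)²)/(120LEI) = -(-12)·(2·(8/3)·(8-(8/3))·(8-2·(8/3))·((8/3)+2·8)+(8/3)²·(8-(8/3))²)/(120·8·1000) = 1024/50625 rad
Load 2 — applied couple M₀=-11 kN·m at a=2 m (b=L-a=6):
  θ_2 = (R_Ax²/2 - M_Ax - M₀(x-a))/EI  [x>a] with R_A=-99/64, M_A=33/16 = ((-99/64)·(8/3)²/2 - (33/16)·(8/3) - (-11)·((8/3)-2))/1000 = -11/3000 rad
Superposition: θ = Σ θ_i = 6707/405000 rad ≈ 0.016560 rad

θ(8/3) = 6707/405000 rad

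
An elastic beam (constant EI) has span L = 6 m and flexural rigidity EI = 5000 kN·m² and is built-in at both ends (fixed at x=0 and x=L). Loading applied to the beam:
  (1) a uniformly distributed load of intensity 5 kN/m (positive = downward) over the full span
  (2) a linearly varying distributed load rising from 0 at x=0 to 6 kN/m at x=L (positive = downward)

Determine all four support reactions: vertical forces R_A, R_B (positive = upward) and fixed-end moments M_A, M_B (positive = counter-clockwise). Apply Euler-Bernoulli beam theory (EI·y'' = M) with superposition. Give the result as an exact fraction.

Load 1 — uniform load w=5 kN/m over full span:
  R_A = wL/2 = 5·6/2 = 15 kN
  M_A = wL²/12 = 5·6²/12 = 15 kN·m
  R_B = wL/2 = 5·6/2 = 15 kN
  M_B = -wL²/12 = -5·6²/12 = -15 kN·m
Load 2 — triangular load w₀=6 kN/m (0→w₀ over full span):
  R_A = 3w₀L/20 = 3·6·6/20 = 27/5 kN
  M_A = w₀L²/30 = 6·6²/30 = 36/5 kN·m
  R_B = 7w₀L/20 = 7·6·6/20 = 63/5 kN
  M_B = -w₀L²/20 = -6·6²/20 = -54/5 kN·m
Superposition: R_A = 102/5 kN, M_A = 111/5 kN·m, R_B = 138/5 kN, M_B = -129/5 kN·m

R_A = 102/5 kN, M_A = 111/5 kN·m, R_B = 138/5 kN, M_B = -129/5 kN·m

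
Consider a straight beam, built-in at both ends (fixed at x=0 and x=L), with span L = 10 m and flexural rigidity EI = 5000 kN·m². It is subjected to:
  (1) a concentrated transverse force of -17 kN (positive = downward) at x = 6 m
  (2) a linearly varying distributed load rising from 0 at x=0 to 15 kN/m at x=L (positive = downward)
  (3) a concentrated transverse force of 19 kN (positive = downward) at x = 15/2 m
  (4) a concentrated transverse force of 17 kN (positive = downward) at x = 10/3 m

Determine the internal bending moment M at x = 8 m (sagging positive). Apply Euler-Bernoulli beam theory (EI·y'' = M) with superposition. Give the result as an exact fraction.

M(8) = 216503/36000 kN·m

Load 1 — point force P=-17 kN at a=6 m (b=L-a=4):
  M_1 = Pa²(a+3b)(L-x)/L³ - Pa²b/L²  [x>a] = (-17)·6²·(6+3·4)·(10-8)/10³ - (-17)·6²·4/10² = 306/125 kN·m
Load 2 — triangular load w₀=15 kN/m (0→w₀ over full span):
  M_2 = 3w₀Lx/20 - w₀L²/30 - w₀x³/(6L) = 3·15·10·8/20 - 15·10²/30 - 15·8³/(6·10) = 2 kN·m
Load 3 — point force P=19 kN at a=15/2 m (b=L-a=5/2):
  M_3 = Pa²(a+3b)(L-x)/L³ - Pa²b/L²  [x>a] = 19·(15/2)²·((15/2)+3·(5/2))·(10-8)/10³ - 19·(15/2)²·(5/2)/10² = 171/32 kN·m
Load 4 — point force P=17 kN at a=10/3 m (b=L-a=20/3):
  M_4 = Pa²(a+3b)(L-x)/L³ - Pa²b/L²  [x>a] = 17·(10/3)²·((10/3)+3·(20/3))·(10-8)/10³ - 17·(10/3)²·(20/3)/10² = -34/9 kN·m
Superposition: M = Σ M_i = 216503/36000 kN·m ≈ 6.013972 kN·m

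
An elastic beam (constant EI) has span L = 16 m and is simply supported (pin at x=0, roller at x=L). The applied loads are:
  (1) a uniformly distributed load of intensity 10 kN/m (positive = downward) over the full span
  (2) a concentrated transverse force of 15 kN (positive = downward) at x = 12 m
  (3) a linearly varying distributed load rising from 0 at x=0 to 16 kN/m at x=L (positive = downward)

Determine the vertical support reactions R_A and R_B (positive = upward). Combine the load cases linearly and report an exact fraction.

R_A = 1517/12 kN, R_B = 2119/12 kN

Load 1 — uniform load w=10 kN/m over full span:
  R_A = wL/2 = 10·16/2 = 80 kN
  R_B = wL/2 = 10·16/2 = 80 kN
Load 2 — point force P=15 kN at a=12 m (b=L-a=4):
  R_A = Pb/L = 15·4/16 = 15/4 kN
  R_B = Pa/L = 15·12/16 = 45/4 kN
Load 3 — triangular load w₀=16 kN/m (0→w₀ over full span):
  R_A = w₀L/6 = 16·16/6 = 128/3 kN
  R_B = w₀L/3 = 16·16/3 = 256/3 kN
Superposition: R_A = 1517/12 kN, R_B = 2119/12 kN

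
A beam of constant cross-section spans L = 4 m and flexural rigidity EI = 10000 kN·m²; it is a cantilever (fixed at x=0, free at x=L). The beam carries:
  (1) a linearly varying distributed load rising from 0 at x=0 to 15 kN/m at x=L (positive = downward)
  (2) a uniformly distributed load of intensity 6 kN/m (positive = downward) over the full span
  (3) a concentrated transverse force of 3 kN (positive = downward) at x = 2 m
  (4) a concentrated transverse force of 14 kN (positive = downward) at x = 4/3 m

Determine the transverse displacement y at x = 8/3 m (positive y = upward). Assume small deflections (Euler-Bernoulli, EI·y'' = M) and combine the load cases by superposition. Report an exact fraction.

y(8/3) = -20713/607500 m

Load 1 — triangular load w₀=15 kN/m (0→w₀ over full span):
  y_1 = (w₀Lx³/12-w₀L²x²/6-w₀x⁵/(120L))/EI = (15·4·(8/3)³/12-15·4²·(8/3)²/6-15·(8/3)⁵/(120·4))/10000 = -2944/151875 m
Load 2 — uniform load w=6 kN/m over full span:
  y_2 = -wx²(x²-4Lx+6L²)/(24EI) = -6·(8/3)²·((8/3)²-4·4·(8/3)+6·4²)/(24·10000) = -544/50625 m
Load 3 — point force P=3 kN at a=2 m (b=L-a=2):
  y_3 = -Pa²(3x-a)/(6EI)  [x>a] = -3·2²·(3·(8/3)-2)/(6·10000) = -3/2500 m
Load 4 — point force P=14 kN at a=4/3 m (b=L-a=8/3):
  y_4 = -Pa²(3x-a)/(6EI)  [x>a] = -14·(4/3)²·(3·(8/3)-(4/3))/(6·10000) = -28/10125 m
Superposition: y = Σ y_i = -20713/607500 m ≈ -0.034095 m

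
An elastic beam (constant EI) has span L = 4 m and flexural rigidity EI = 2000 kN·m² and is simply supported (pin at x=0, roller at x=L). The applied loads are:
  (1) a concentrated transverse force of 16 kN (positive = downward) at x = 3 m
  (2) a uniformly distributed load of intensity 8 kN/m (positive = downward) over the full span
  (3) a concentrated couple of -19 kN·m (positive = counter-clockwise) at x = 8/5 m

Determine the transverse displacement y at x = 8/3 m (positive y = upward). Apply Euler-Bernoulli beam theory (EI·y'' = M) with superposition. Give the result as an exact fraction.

Load 1 — point force P=16 kN at a=3 m (b=L-a=1):
  y_1 = -Pbx(L²-b²-x²)/(6LEI)  [x≤a] = -16·1·(8/3)·(4²-1²-(8/3)²)/(6·4·2000) = -71/10125 m
Load 2 — uniform load w=8 kN/m over full span:
  y_2 = -wx(L³-2Lx²+x³)/(24EI) = -8·(8/3)·(4³-2·4·(8/3)²+(8/3)³)/(24·2000) = -352/30375 m
Load 3 — applied couple M₀=-19 kN·m at a=8/5 m (b=L-a=12/5):
  y_3 = (M₀x³/(6L)-M₀(x-a)²/2+C₁x)/EI  [x>a] with C₁=M₀(3b²-L²)/(6L)=-76/75 = ((-19)·(8/3)³/(6·4)-(-19)·((8/3)-(8/5))²/2+(-76/75)·(8/3))/2000 = -874/253125 m
Superposition: y = Σ y_i = -16747/759375 m ≈ -0.022054 m

y(8/3) = -16747/759375 m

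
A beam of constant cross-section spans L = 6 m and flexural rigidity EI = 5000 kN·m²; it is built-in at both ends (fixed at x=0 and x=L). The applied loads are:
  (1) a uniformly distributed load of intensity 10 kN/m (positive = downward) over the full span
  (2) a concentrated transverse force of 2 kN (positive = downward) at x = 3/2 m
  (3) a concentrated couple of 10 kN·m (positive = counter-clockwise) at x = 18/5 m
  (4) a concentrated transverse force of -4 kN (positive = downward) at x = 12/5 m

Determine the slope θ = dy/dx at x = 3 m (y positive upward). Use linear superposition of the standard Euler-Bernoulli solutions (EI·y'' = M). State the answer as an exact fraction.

Load 1 — uniform load w=10 kN/m over full span:
  θ_1 = -wx(L-x)(L-2x)/(12EI) = -10·3·(6-3)·(6-2·3)/(12·5000) = 0 rad
Load 2 — point force P=2 kN at a=3/2 m (b=L-a=9/2):
  θ_2 = Pa²(L-x)(2bL-(3b+a)(L-x))/(2L³EI)  [x>a] = 2·(3/2)²·(6-3)·(2·(9/2)·6-(3·(9/2)+(3/2))·(6-3))/(2·6³·5000) = 9/160000 rad
Load 3 — applied couple M₀=10 kN·m at a=18/5 m (b=L-a=12/5):
  θ_3 = (R_Ax²/2 - M_Ax)/EI  [x≤a] with R_A=12/5, M_A=16/5 = ((12/5)·3²/2 - (16/5)·3)/5000 = 3/12500 rad
Load 4 — point force P=-4 kN at a=12/5 m (b=L-a=18/5):
  θ_4 = Pa²(L-x)(2bL-(3b+a)(L-x))/(2L³EI)  [x>a] = (-4)·(12/5)²·(6-3)·(2·(18/5)·6-(3·(18/5)+(12/5))·(6-3))/(2·6³·5000) = -9/78125 rad
Superposition: θ = Σ θ_i = 3621/20000000 rad ≈ 0.000181 rad

θ(3) = 3621/20000000 rad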